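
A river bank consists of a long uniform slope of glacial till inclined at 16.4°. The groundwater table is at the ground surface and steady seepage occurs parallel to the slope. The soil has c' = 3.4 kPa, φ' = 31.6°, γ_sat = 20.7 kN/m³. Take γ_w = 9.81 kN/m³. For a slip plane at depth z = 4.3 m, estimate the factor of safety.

With seepage parallel to the slope and the water table at the surface, the effective normal stress on the slip plane uses the buoyant unit weight γ' = γ_sat − γ_w while the driving shear stress uses γ_sat:
FS = [c' + γ' z cos²β tanφ'] / [γ_sat z sinβ cosβ]
γ' = 20.7 − 9.81 = 10.89 kN/m³
Numerator = 3.4 + 10.89·4.3·cos²16.4°·tan31.6° = 3.4 + 10.89·4.3·0.9203·0.6152 = 29.912 kPa
Denominator = 20.7·4.3·sin16.4°·cos16.4° = 20.7·4.3·0.2823·0.9593 = 24.109 kPa
FS = 29.912 / 24.109 = 1.241

FS = 1.24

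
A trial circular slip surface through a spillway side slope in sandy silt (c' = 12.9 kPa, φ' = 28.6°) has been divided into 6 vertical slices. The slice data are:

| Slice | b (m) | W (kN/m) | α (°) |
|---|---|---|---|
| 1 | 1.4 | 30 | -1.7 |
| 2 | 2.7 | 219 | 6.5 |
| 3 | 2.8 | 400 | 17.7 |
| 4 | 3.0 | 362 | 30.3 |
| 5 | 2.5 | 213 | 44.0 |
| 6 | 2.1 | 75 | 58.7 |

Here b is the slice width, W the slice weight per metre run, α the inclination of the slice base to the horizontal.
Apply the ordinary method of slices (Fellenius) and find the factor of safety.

Ordinary method of slices: FS = Σ[c'·Δl_i + (W_i cosα_i)·tanφ'] / Σ W_i sinα_i, with Δl_i = b_i / cosα_i.
Slice 1: Δl = 1.4/cos(-1.7°) = 1.401 m; N'_1 = 30·cos(-1.7°) = 30.0; c'Δl = 18.07; W sinα = -0.9
Slice 2: Δl = 2.7/cos6.5° = 2.717 m; N'_2 = 219·cos6.5° = 217.6; c'Δl = 35.06; W sinα = 24.8
Slice 3: Δl = 2.8/cos17.7° = 2.939 m; N'_3 = 400·cos17.7° = 381.1; c'Δl = 37.91; W sinα = 121.6
Slice 4: Δl = 3.0/cos30.3° = 3.475 m; N'_4 = 362·cos30.3° = 312.5; c'Δl = 44.82; W sinα = 182.6
Slice 5: Δl = 2.5/cos44.0° = 3.475 m; N'_5 = 213·cos44.0° = 153.2; c'Δl = 44.83; W sinα = 148.0
Slice 6: Δl = 2.1/cos58.7° = 4.042 m; N'_6 = 75·cos58.7° = 39.0; c'Δl = 52.14; W sinα = 64.1
Σc'Δl = 232.8 kN/m; ΣN' = 1133.4 kN/m; ΣW sinα = 540.2 kN/m
Resisting = 232.8 + 1133.4·tan28.6° = 232.8 + 617.9 = 850.8 kN/m
FS = 850.8 / 540.2 = 1.575

FS = 1.57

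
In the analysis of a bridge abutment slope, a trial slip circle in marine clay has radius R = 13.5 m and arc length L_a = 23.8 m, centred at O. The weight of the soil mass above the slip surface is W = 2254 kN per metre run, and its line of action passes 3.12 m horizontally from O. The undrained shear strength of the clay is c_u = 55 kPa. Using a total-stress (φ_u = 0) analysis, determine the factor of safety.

FS = 2.51

Taking moments about the centre O, the resisting moment is provided by the undrained shear strength acting along the arc:
M_R = c_u·L_a·R = 55·23.80·13.5 = 17671.5 kN·m/m
M_D = W·d = 2254·3.12 = 7032.5 kN·m/m
FS = M_R / M_D = 17671.5 / 7032.5 = 2.513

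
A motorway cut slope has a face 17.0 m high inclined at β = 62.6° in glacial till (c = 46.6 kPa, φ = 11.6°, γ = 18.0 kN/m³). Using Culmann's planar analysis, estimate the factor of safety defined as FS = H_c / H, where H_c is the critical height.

FS = 1.43

H_c = (4c/γ) · sinβ cosφ / [1 − cos(β − φ)]
    = (4·46.6/18.0) · sin62.6°·cos11.6° / [1 − cos51.0°]
    = 10.356 · 0.8697 / 0.3707 = 24.30 m
FS = H_c / H = 24.30 / 17.0 = 1.429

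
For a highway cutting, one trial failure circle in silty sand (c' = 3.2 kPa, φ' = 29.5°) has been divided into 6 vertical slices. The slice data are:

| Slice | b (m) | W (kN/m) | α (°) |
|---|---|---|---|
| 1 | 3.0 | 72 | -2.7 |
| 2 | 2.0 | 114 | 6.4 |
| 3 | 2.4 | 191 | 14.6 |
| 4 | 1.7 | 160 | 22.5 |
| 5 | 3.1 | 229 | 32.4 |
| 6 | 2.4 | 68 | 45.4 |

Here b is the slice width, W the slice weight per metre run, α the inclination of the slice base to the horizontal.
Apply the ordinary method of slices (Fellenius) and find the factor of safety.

Ordinary method of slices: FS = Σ[c'·Δl_i + (W_i cosα_i)·tanφ'] / Σ W_i sinα_i, with Δl_i = b_i / cosα_i.
Slice 1: Δl = 3.0/cos(-2.7°) = 3.003 m; N'_1 = 72·cos(-2.7°) = 71.9; c'Δl = 9.61; W sinα = -3.4
Slice 2: Δl = 2.0/cos6.4° = 2.013 m; N'_2 = 114·cos6.4° = 113.3; c'Δl = 6.44; W sinα = 12.7
Slice 3: Δl = 2.4/cos14.6° = 2.480 m; N'_3 = 191·cos14.6° = 184.8; c'Δl = 7.94; W sinα = 48.1
Slice 4: Δl = 1.7/cos22.5° = 1.840 m; N'_4 = 160·cos22.5° = 147.8; c'Δl = 5.89; W sinα = 61.2
Slice 5: Δl = 3.1/cos32.4° = 3.672 m; N'_5 = 229·cos32.4° = 193.4; c'Δl = 11.75; W sinα = 122.7
Slice 6: Δl = 2.4/cos45.4° = 3.418 m; N'_6 = 68·cos45.4° = 47.7; c'Δl = 10.94; W sinα = 48.4
Σc'Δl = 52.6 kN/m; ΣN' = 759.0 kN/m; ΣW sinα = 289.8 kN/m
Resisting = 52.6 + 759.0·tan29.5° = 52.6 + 429.4 = 482.0 kN/m
FS = 482.0 / 289.8 = 1.663

FS = 1.66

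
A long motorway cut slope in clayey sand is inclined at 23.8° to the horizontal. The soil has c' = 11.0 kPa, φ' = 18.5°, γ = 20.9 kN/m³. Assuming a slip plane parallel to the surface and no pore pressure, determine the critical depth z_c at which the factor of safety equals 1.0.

Setting FS = 1.00 in FS = [c' + γz cos²β tanφ'] / [γz sinβ cosβ] and solving for z:
z = c' / [γ cosβ (FS·sinβ − cosβ·tanφ')]
  = 11.0 / [20.9·cos23.8°·(1.00·sin23.8° − cos23.8°·tan18.5°)]
  = 11.0 / [20.9·0.9150·(1.00·0.4035 − 0.9150·0.3346)]
  = 11.0 / 1.8626 = 5.906 m

z_c = 5.91 m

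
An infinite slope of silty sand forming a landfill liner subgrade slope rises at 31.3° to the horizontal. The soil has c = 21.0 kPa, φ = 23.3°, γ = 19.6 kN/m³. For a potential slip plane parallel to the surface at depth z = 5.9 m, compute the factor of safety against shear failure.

For an infinite slope with a slip plane parallel to the surface (no pore pressure): FS = [c + γz cos²β tanφ] / [γz sinβ cosβ].
γz = 19.6·5.9 = 115.64 kN/m²
Numerator = 21.0 + 115.64·cos²31.3°·tan23.3° = 21.0 + 115.64·0.7301·0.4307 = 57.361 kPa
Denominator = 115.64·sin31.3°·cos31.3° = 115.64·0.5195·0.8545 = 51.333 kPa
FS = 57.361 / 51.333 = 1.117

FS = 1.12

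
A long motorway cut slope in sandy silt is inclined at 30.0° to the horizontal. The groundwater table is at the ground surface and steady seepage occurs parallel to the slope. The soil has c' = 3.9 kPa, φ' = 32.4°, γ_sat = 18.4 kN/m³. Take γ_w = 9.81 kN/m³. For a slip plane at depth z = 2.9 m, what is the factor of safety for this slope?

With seepage parallel to the slope and the water table at the surface, the effective normal stress on the slip plane uses the buoyant unit weight γ' = γ_sat − γ_w while the driving shear stress uses γ_sat:
FS = [c' + γ' z cos²β tanφ'] / [γ_sat z sinβ cosβ]
γ' = 18.4 − 9.81 = 8.59 kN/m³
Numerator = 3.9 + 8.59·2.9·cos²30.0°·tan32.4° = 3.9 + 8.59·2.9·0.7500·0.6346 = 15.757 kPa
Denominator = 18.4·2.9·sin30.0°·cos30.0° = 18.4·2.9·0.5000·0.8660 = 23.106 kPa
FS = 15.757 / 23.106 = 0.682

FS = 0.68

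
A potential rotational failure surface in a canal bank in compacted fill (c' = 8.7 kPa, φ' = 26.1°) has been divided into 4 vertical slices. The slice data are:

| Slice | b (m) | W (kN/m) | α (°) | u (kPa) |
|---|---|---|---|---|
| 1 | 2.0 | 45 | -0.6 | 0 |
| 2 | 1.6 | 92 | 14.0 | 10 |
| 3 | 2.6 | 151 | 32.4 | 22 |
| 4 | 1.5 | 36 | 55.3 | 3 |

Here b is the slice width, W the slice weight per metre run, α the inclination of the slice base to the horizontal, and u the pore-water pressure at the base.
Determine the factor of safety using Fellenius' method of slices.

Ordinary method of slices: FS = Σ[c'·Δl_i + (W_i cosα_i − u_i·Δl_i)·tanφ'] / Σ W_i sinα_i, with Δl_i = b_i / cosα_i.
Slice 1: Δl = 2.0/cos(-0.6°) = 2.000 m; N'_1 = 45·cos(-0.6°) − 0·2.000 = 45.0; c'Δl = 17.40; W sinα = -0.5
Slice 2: Δl = 1.6/cos14.0° = 1.649 m; N'_2 = 92·cos14.0° − 10·1.649 = 72.8; c'Δl = 14.35; W sinα = 22.3
Slice 3: Δl = 2.6/cos32.4° = 3.079 m; N'_3 = 151·cos32.4° − 22·3.079 = 59.7; c'Δl = 26.79; W sinα = 80.9
Slice 4: Δl = 1.5/cos55.3° = 2.635 m; N'_4 = 36·cos55.3° − 3·2.635 = 12.6; c'Δl = 22.92; W sinα = 29.6
Σc'Δl = 81.5 kN/m; ΣN' = 190.1 kN/m; ΣW sinα = 132.3 kN/m
Resisting = 81.5 + 190.1·tan26.1° = 81.5 + 93.1 = 174.6 kN/m
FS = 174.6 / 132.3 = 1.320

FS = 1.32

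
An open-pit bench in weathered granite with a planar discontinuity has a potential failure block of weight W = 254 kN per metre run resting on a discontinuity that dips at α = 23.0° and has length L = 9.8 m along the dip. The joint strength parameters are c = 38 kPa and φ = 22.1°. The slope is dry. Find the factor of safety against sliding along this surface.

FS = 4.71

Resolving the block weight along and normal to the plane and applying the Mohr–Coulomb strength on the joint:
N' = W cosα = 254·cos23.0° = 233.8 kN/m
Driving force T = W sinα = 254·sin23.0° = 99.2 kN/m
Resisting force R = c·L + N'·tanφ = 38·9.8 + 233.8·tan22.1° = 372.4 + 94.9 = 467.3 kN/m
FS = R / T = 467.3 / 99.2 = 4.709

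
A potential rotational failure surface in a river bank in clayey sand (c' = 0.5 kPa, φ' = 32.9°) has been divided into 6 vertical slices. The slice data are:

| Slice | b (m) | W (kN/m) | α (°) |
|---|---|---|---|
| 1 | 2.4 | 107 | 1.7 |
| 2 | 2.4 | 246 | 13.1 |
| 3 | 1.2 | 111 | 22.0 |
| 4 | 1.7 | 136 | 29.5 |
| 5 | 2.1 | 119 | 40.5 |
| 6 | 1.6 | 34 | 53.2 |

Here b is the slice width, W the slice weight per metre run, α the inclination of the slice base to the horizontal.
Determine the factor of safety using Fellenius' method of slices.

Ordinary method of slices: FS = Σ[c'·Δl_i + (W_i cosα_i)·tanφ'] / Σ W_i sinα_i, with Δl_i = b_i / cosα_i.
Slice 1: Δl = 2.4/cos1.7° = 2.401 m; N'_1 = 107·cos1.7° = 107.0; c'Δl = 1.20; W sinα = 3.2
Slice 2: Δl = 2.4/cos13.1° = 2.464 m; N'_2 = 246·cos13.1° = 239.6; c'Δl = 1.23; W sinα = 55.8
Slice 3: Δl = 1.2/cos22.0° = 1.294 m; N'_3 = 111·cos22.0° = 102.9; c'Δl = 0.65; W sinα = 41.6
Slice 4: Δl = 1.7/cos29.5° = 1.953 m; N'_4 = 136·cos29.5° = 118.4; c'Δl = 0.98; W sinα = 67.0
Slice 5: Δl = 2.1/cos40.5° = 2.762 m; N'_5 = 119·cos40.5° = 90.5; c'Δl = 1.38; W sinα = 77.3
Slice 6: Δl = 1.6/cos53.2° = 2.671 m; N'_6 = 34·cos53.2° = 20.4; c'Δl = 1.34; W sinα = 27.2
Σc'Δl = 6.8 kN/m; ΣN' = 678.7 kN/m; ΣW sinα = 272.0 kN/m
Resisting = 6.8 + 678.7·tan32.9° = 6.8 + 439.1 = 445.8 kN/m
FS = 445.8 / 272.0 = 1.639

FS = 1.64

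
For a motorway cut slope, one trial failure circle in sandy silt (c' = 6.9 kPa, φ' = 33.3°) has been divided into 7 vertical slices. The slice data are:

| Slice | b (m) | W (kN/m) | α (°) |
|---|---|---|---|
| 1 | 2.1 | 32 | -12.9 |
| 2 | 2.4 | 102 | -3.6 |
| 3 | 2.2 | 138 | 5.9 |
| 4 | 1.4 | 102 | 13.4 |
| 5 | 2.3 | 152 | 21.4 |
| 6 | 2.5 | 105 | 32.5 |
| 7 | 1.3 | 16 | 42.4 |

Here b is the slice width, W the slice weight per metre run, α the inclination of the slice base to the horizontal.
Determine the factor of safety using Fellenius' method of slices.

FS = 3.46

Ordinary method of slices: FS = Σ[c'·Δl_i + (W_i cosα_i)·tanφ'] / Σ W_i sinα_i, with Δl_i = b_i / cosα_i.
Slice 1: Δl = 2.1/cos(-12.9°) = 2.154 m; N'_1 = 32·cos(-12.9°) = 31.2; c'Δl = 14.87; W sinα = -7.1
Slice 2: Δl = 2.4/cos(-3.6°) = 2.405 m; N'_2 = 102·cos(-3.6°) = 101.8; c'Δl = 16.59; W sinα = -6.4
Slice 3: Δl = 2.2/cos5.9° = 2.212 m; N'_3 = 138·cos5.9° = 137.3; c'Δl = 15.26; W sinα = 14.2
Slice 4: Δl = 1.4/cos13.4° = 1.439 m; N'_4 = 102·cos13.4° = 99.2; c'Δl = 9.93; W sinα = 23.6
Slice 5: Δl = 2.3/cos21.4° = 2.470 m; N'_5 = 152·cos21.4° = 141.5; c'Δl = 17.05; W sinα = 55.5
Slice 6: Δl = 2.5/cos32.5° = 2.964 m; N'_6 = 105·cos32.5° = 88.6; c'Δl = 20.45; W sinα = 56.4
Slice 7: Δl = 1.3/cos42.4° = 1.760 m; N'_7 = 16·cos42.4° = 11.8; c'Δl = 12.15; W sinα = 10.8
Σc'Δl = 106.3 kN/m; ΣN' = 611.4 kN/m; ΣW sinα = 146.9 kN/m
Resisting = 106.3 + 611.4·tan33.3° = 106.3 + 401.6 = 507.9 kN/m
FS = 507.9 / 146.9 = 3.456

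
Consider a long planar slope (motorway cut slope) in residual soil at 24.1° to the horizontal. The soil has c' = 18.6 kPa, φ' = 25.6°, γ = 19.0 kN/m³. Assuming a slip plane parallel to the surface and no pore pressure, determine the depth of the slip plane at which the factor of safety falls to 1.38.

z = 8.50 m

Setting FS = 1.38 in FS = [c' + γz cos²β tanφ'] / [γz sinβ cosβ] and solving for z:
z = c' / [γ cosβ (FS·sinβ − cosβ·tanφ')]
  = 18.6 / [19.0·cos24.1°·(1.38·sin24.1° − cos24.1°·tan25.6°)]
  = 18.6 / [19.0·0.9128·(1.38·0.4083 − 0.9128·0.4791)]
  = 18.6 / 2.1877 = 8.502 m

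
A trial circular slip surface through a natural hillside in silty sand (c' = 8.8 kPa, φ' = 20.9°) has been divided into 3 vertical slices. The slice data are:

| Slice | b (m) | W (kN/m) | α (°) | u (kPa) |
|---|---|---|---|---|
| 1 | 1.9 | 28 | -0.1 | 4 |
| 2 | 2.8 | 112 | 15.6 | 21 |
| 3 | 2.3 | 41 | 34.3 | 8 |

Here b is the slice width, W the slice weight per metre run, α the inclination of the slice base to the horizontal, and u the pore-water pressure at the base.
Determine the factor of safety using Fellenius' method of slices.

Ordinary method of slices: FS = Σ[c'·Δl_i + (W_i cosα_i − u_i·Δl_i)·tanφ'] / Σ W_i sinα_i, with Δl_i = b_i / cosα_i.
Slice 1: Δl = 1.9/cos(-0.1°) = 1.900 m; N'_1 = 28·cos(-0.1°) − 4·1.900 = 20.4; c'Δl = 16.72; W sinα = -0.0
Slice 2: Δl = 2.8/cos15.6° = 2.907 m; N'_2 = 112·cos15.6° − 21·2.907 = 46.8; c'Δl = 25.58; W sinα = 30.1
Slice 3: Δl = 2.3/cos34.3° = 2.784 m; N'_3 = 41·cos34.3° − 8·2.784 = 11.6; c'Δl = 24.50; W sinα = 23.1
Σc'Δl = 66.8 kN/m; ΣN' = 78.8 kN/m; ΣW sinα = 53.2 kN/m
Resisting = 66.8 + 78.8·tan20.9° = 66.8 + 30.1 = 96.9 kN/m
FS = 96.9 / 53.2 = 1.822

FS = 1.82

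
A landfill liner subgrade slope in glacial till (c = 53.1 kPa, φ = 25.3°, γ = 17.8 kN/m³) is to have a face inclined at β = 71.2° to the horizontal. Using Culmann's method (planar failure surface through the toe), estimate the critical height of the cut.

Culmann's analysis gives the critical failure plane at α_cr = (β + φ)/2 = (71.2 + 25.3)/2 = 48.2°, and the critical height
H_c = (4c/γ) · sinβ cosφ / [1 − cos(β − φ)]
    = (4·53.1/17.8) · sin71.2°·cos25.3° / [1 − cos(45.9°)]
    = 11.933 · 0.9466·0.9041 / [1 − 0.6959]
    = 11.933 · 0.8558 / 0.3041
    = 33.58 m

H_c = 33.58 m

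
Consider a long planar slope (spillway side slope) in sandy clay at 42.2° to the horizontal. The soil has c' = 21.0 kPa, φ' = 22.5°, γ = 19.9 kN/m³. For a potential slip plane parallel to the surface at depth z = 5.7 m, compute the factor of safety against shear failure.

FS = 0.83

For an infinite slope with a slip plane parallel to the surface (no pore pressure): FS = [c' + γz cos²β tanφ'] / [γz sinβ cosβ].
γz = 19.9·5.7 = 113.43 kN/m²
Numerator = 21.0 + 113.43·cos²42.2°·tan22.5° = 21.0 + 113.43·0.5488·0.4142 = 46.785 kPa
Denominator = 113.43·sin42.2°·cos42.2° = 113.43·0.6717·0.7408 = 56.444 kPa
FS = 46.785 / 56.444 = 0.829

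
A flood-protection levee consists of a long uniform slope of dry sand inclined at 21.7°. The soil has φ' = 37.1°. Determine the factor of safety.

FS = 1.90

For a dry cohesionless infinite slope the factor of safety is FS = tanφ' / tanβ.
FS = tan37.1° / tan21.7° = 0.7563 / 0.3979 = 1.900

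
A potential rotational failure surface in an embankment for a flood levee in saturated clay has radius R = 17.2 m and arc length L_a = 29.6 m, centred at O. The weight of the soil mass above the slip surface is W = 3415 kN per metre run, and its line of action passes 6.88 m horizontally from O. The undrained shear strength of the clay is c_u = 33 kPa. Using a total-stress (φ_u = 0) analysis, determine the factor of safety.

FS = 0.72

Taking moments about the centre O, the resisting moment is provided by the undrained shear strength acting along the arc:
M_R = c_u·L_a·R = 33·29.60·17.2 = 16801.0 kN·m/m
M_D = W·d = 3415·6.88 = 23495.2 kN·m/m
FS = M_R / M_D = 16801.0 / 23495.2 = 0.715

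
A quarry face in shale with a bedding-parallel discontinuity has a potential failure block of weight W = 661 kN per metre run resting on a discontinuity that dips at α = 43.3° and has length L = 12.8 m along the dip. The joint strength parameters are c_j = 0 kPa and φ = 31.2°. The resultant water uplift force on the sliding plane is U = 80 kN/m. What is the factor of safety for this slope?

FS = 0.54

Resolving the block weight along and normal to the plane and applying the Mohr–Coulomb strength on the joint:
N' = W cosα − U = 661·cos43.3° − 80 = 401.1 kN/m
Driving force T = W sinα = 661·sin43.3° = 453.3 kN/m
Resisting force R = c_j·L + N'·tanφ = 0·12.8 + 401.1·tan31.2° = 0.0 + 242.9 = 242.9 kN/m
FS = R / T = 242.9 / 453.3 = 0.536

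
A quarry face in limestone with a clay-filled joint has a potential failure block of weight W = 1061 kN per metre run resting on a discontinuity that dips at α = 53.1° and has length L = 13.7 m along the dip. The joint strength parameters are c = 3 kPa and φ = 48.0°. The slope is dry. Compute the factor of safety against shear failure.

FS = 0.88

Resolving the block weight along and normal to the plane and applying the Mohr–Coulomb strength on the joint:
N' = W cosα = 1061·cos53.1° = 637.0 kN/m
Driving force T = W sinα = 1061·sin53.1° = 848.5 kN/m
Resisting force R = c·L + N'·tanφ = 3·13.7 + 637.0·tan48.0° = 41.1 + 707.5 = 748.6 kN/m
FS = R / T = 748.6 / 848.5 = 0.882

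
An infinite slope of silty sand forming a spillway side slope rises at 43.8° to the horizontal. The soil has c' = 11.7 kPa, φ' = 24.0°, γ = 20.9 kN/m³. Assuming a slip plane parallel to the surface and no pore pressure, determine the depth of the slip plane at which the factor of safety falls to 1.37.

Setting FS = 1.37 in FS = [c' + γz cos²β tanφ'] / [γz sinβ cosβ] and solving for z:
z = c' / [γ cosβ (FS·sinβ − cosβ·tanφ')]
  = 11.7 / [20.9·cos43.8°·(1.37·sin43.8° − cos43.8°·tan24.0°)]
  = 11.7 / [20.9·0.7218·(1.37·0.6921 − 0.7218·0.4452)]
  = 11.7 / 9.4565 = 1.237 m

z = 1.24 m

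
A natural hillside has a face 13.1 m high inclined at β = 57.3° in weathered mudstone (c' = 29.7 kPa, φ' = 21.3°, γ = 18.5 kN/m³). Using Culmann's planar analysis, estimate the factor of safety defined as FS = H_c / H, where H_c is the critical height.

FS = 2.01

H_c = (4c'/γ) · sinβ cosφ' / [1 − cos(β − φ')]
    = (4·29.7/18.5) · sin57.3°·cos21.3° / [1 − cos36.0°]
    = 6.422 · 0.7840 / 0.1910 = 26.36 m
FS = H_c / H = 26.36 / 13.1 = 2.012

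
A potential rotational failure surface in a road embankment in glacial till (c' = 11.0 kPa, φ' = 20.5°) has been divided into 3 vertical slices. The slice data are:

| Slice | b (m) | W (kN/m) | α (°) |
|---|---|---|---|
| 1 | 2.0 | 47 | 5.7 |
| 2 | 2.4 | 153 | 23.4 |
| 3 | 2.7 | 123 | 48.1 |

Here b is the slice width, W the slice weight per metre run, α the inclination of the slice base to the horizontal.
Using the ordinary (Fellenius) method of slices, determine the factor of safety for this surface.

FS = 1.25

Ordinary method of slices: FS = Σ[c'·Δl_i + (W_i cosα_i)·tanφ'] / Σ W_i sinα_i, with Δl_i = b_i / cosα_i.
Slice 1: Δl = 2.0/cos5.7° = 2.010 m; N'_1 = 47·cos5.7° = 46.8; c'Δl = 22.11; W sinα = 4.7
Slice 2: Δl = 2.4/cos23.4° = 2.615 m; N'_2 = 153·cos23.4° = 140.4; c'Δl = 28.77; W sinα = 60.8
Slice 3: Δl = 2.7/cos48.1° = 4.043 m; N'_3 = 123·cos48.1° = 82.1; c'Δl = 44.47; W sinα = 91.6
Σc'Δl = 95.3 kN/m; ΣN' = 269.3 kN/m; ΣW sinα = 157.0 kN/m
Resisting = 95.3 + 269.3·tan20.5° = 95.3 + 100.7 = 196.0 kN/m
FS = 196.0 / 157.0 = 1.249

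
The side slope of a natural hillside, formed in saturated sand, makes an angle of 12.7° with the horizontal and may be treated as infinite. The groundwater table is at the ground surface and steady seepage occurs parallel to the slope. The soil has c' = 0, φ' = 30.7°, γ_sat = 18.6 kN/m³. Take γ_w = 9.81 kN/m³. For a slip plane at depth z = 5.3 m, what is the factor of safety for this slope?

With seepage parallel to the slope and the water table at the surface, the effective normal stress on the slip plane uses the buoyant unit weight γ' = γ_sat − γ_w while the driving shear stress uses γ_sat:
FS = [c' + γ' z cos²β tanφ'] / [γ_sat z sinβ cosβ]
(For c' = 0 this reduces to FS = (γ'/γ_sat)·tanφ'/tanβ.)
γ' = 18.6 − 9.81 = 8.79 kN/m³
Numerator = 0.0 + 8.79·5.3·cos²12.7°·tan30.7° = 0.0 + 8.79·5.3·0.9517·0.5938 = 26.324 kPa
Denominator = 18.6·5.3·sin12.7°·cos12.7° = 18.6·5.3·0.2198·0.9755 = 21.142 kPa
FS = 26.324 / 21.142 = 1.245

FS = 1.25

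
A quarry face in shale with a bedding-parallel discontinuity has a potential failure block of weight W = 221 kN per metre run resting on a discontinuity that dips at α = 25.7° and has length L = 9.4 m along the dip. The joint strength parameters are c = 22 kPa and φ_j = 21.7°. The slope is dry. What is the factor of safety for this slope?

FS = 2.98

Resolving the block weight along and normal to the plane and applying the Mohr–Coulomb strength on the joint:
N' = W cosα = 221·cos25.7° = 199.1 kN/m
Driving force T = W sinα = 221·sin25.7° = 95.8 kN/m
Resisting force R = c·L + N'·tanφ_j = 22·9.4 + 199.1·tan21.7° = 206.8 + 79.2 = 286.0 kN/m
FS = R / T = 286.0 / 95.8 = 2.985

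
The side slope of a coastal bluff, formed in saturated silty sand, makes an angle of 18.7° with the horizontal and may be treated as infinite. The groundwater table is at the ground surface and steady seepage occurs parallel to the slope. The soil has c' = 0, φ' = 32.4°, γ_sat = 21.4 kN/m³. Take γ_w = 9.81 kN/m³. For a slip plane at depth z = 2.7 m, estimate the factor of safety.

FS = 1.02

With seepage parallel to the slope and the water table at the surface, the effective normal stress on the slip plane uses the buoyant unit weight γ' = γ_sat − γ_w while the driving shear stress uses γ_sat:
FS = [c' + γ' z cos²β tanφ'] / [γ_sat z sinβ cosβ]
(For c' = 0 this reduces to FS = (γ'/γ_sat)·tanφ'/tanβ.)
γ' = 21.4 − 9.81 = 11.59 kN/m³
Numerator = 0.0 + 11.59·2.7·cos²18.7°·tan32.4° = 0.0 + 11.59·2.7·0.8972·0.6346 = 17.818 kPa
Denominator = 21.4·2.7·sin18.7°·cos18.7° = 21.4·2.7·0.3206·0.9472 = 17.547 kPa
FS = 17.818 / 17.547 = 1.015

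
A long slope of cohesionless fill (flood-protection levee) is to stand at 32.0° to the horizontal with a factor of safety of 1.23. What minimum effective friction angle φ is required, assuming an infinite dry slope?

φ = 37.5°

FS = tanφ/tanβ ⇒ tanφ = FS · tanβ = 1.23 · tan32.0° = 0.7686
φ = arctan(0.7686) = 37.55°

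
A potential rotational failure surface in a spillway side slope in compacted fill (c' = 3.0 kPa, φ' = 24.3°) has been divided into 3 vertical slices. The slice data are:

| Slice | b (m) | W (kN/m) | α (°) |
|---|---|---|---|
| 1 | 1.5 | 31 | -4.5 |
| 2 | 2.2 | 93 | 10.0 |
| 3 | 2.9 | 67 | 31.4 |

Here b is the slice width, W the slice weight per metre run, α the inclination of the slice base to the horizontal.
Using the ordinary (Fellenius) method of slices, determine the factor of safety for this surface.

FS = 2.11

Ordinary method of slices: FS = Σ[c'·Δl_i + (W_i cosα_i)·tanφ'] / Σ W_i sinα_i, with Δl_i = b_i / cosα_i.
Slice 1: Δl = 1.5/cos(-4.5°) = 1.505 m; N'_1 = 31·cos(-4.5°) = 30.9; c'Δl = 4.51; W sinα = -2.4
Slice 2: Δl = 2.2/cos10.0° = 2.234 m; N'_2 = 93·cos10.0° = 91.6; c'Δl = 6.70; W sinα = 16.1
Slice 3: Δl = 2.9/cos31.4° = 3.398 m; N'_3 = 67·cos31.4° = 57.2; c'Δl = 10.19; W sinα = 34.9
Σc'Δl = 21.4 kN/m; ΣN' = 179.7 kN/m; ΣW sinα = 48.6 kN/m
Resisting = 21.4 + 179.7·tan24.3° = 21.4 + 81.1 = 102.5 kN/m
FS = 102.5 / 48.6 = 2.109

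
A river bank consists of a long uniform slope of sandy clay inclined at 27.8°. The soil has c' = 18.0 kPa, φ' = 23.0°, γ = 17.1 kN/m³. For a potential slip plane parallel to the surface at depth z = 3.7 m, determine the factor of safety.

For an infinite slope with a slip plane parallel to the surface (no pore pressure): FS = [c' + γz cos²β tanφ'] / [γz sinβ cosβ].
γz = 17.1·3.7 = 63.27 kN/m²
Numerator = 18.0 + 63.27·cos²27.8°·tan23.0° = 18.0 + 63.27·0.7825·0.4245 = 39.015 kPa
Denominator = 63.27·sin27.8°·cos27.8° = 63.27·0.4664·0.8846 = 26.102 kPa
FS = 39.015 / 26.102 = 1.495

FS = 1.49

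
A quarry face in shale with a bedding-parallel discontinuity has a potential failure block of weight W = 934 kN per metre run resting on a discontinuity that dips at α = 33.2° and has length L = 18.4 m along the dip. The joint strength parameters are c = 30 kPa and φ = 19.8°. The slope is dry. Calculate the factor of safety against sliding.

Resolving the block weight along and normal to the plane and applying the Mohr–Coulomb strength on the joint:
N' = W cosα = 934·cos33.2° = 781.5 kN/m
Driving force T = W sinα = 934·sin33.2° = 511.4 kN/m
Resisting force R = c·L + N'·tanφ = 30·18.4 + 781.5·tan19.8° = 552.0 + 281.4 = 833.4 kN/m
FS = R / T = 833.4 / 511.4 = 1.630

FS = 1.63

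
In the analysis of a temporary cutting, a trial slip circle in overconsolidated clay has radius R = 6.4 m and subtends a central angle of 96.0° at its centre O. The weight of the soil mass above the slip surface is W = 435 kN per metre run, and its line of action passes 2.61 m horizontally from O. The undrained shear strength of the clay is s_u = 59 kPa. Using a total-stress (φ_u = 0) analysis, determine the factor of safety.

Taking moments about the centre O, the resisting moment is provided by the undrained shear strength acting along the arc:
Arc length L_a = R·θ = 6.4·(96.0°·π/180) = 6.4·1.6755 = 10.72 m
M_R = s_u·L_a·R = 59·10.72·6.4 = 4049.1 kN·m/m
M_D = W·d = 435·2.61 = 1135.3 kN·m/m
FS = M_R / M_D = 4049.1 / 1135.3 = 3.566

FS = 3.57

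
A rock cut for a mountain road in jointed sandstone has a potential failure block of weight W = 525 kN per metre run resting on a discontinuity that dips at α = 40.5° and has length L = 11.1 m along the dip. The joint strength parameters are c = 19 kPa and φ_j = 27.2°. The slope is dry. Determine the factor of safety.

Resolving the block weight along and normal to the plane and applying the Mohr–Coulomb strength on the joint:
N' = W cosα = 525·cos40.5° = 399.2 kN/m
Driving force T = W sinα = 525·sin40.5° = 341.0 kN/m
Resisting force R = c·L + N'·tanφ_j = 19·11.1 + 399.2·tan27.2° = 210.9 + 205.2 = 416.1 kN/m
FS = R / T = 416.1 / 341.0 = 1.220

FS = 1.22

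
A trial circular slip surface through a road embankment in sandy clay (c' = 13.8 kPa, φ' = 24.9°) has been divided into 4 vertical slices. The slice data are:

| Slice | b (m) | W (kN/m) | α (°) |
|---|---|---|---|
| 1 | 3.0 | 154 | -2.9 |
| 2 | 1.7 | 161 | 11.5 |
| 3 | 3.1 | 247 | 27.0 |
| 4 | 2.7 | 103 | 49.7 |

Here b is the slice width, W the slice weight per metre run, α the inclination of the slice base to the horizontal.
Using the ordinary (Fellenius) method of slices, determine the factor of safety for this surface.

FS = 2.09

Ordinary method of slices: FS = Σ[c'·Δl_i + (W_i cosα_i)·tanφ'] / Σ W_i sinα_i, with Δl_i = b_i / cosα_i.
Slice 1: Δl = 3.0/cos(-2.9°) = 3.004 m; N'_1 = 154·cos(-2.9°) = 153.8; c'Δl = 41.45; W sinα = -7.8
Slice 2: Δl = 1.7/cos11.5° = 1.735 m; N'_2 = 161·cos11.5° = 157.8; c'Δl = 23.94; W sinα = 32.1
Slice 3: Δl = 3.1/cos27.0° = 3.479 m; N'_3 = 247·cos27.0° = 220.1; c'Δl = 48.01; W sinα = 112.1
Slice 4: Δl = 2.7/cos49.7° = 4.174 m; N'_4 = 103·cos49.7° = 66.6; c'Δl = 57.61; W sinα = 78.6
Σc'Δl = 171.0 kN/m; ΣN' = 598.3 kN/m; ΣW sinα = 215.0 kN/m
Resisting = 171.0 + 598.3·tan24.9° = 171.0 + 277.7 = 448.7 kN/m
FS = 448.7 / 215.0 = 2.087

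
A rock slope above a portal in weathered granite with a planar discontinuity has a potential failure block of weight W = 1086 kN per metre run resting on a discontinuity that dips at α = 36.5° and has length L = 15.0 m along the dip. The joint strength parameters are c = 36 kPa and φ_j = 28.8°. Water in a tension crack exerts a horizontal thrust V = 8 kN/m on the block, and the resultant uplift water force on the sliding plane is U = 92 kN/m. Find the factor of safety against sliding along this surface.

Resolving the block weight along and normal to the plane and applying the Mohr–Coulomb strength on the joint:
N' = W cosα − U − V sinα = 1086·cos36.5° − 92 − 8·sin36.5° = 776.2 kN/m
Driving force T = W sinα + V cosα = 1086·sin36.5° + 8·cos36.5° = 652.4 kN/m
Resisting force R = c·L + N'·tanφ_j = 36·15.0 + 776.2·tan28.8° = 540.0 + 426.7 = 966.7 kN/m
FS = R / T = 966.7 / 652.4 = 1.482

FS = 1.48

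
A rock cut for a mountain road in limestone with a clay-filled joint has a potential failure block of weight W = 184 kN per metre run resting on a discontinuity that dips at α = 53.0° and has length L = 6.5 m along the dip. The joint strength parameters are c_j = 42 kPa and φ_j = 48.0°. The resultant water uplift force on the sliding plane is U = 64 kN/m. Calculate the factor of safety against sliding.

FS = 2.21

Resolving the block weight along and normal to the plane and applying the Mohr–Coulomb strength on the joint:
N' = W cosα − U = 184·cos53.0° − 64 = 46.7 kN/m
Driving force T = W sinα = 184·sin53.0° = 146.9 kN/m
Resisting force R = c_j·L + N'·tanφ_j = 42·6.5 + 46.7·tan48.0° = 273.0 + 51.9 = 324.9 kN/m
FS = R / T = 324.9 / 146.9 = 2.211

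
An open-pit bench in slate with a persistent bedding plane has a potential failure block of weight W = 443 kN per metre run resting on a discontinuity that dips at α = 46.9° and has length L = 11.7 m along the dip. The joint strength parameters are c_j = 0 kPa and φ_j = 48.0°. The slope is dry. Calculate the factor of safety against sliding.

Resolving the block weight along and normal to the plane and applying the Mohr–Coulomb strength on the joint:
N' = W cosα = 443·cos46.9° = 302.7 kN/m
Driving force T = W sinα = 443·sin46.9° = 323.5 kN/m
Resisting force R = c_j·L + N'·tanφ_j = 0·11.7 + 302.7·tan48.0° = 0.0 + 336.2 = 336.2 kN/m
FS = R / T = 336.2 / 323.5 = 1.039

FS = 1.04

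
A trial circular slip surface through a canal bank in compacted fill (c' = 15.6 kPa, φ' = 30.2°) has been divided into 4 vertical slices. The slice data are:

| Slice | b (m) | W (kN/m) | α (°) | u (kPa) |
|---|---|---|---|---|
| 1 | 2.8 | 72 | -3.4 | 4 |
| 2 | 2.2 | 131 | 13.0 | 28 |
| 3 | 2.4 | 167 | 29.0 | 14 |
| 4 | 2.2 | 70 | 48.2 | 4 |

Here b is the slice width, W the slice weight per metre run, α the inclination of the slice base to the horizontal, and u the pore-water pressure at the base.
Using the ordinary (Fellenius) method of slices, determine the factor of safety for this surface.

FS = 2.07

Ordinary method of slices: FS = Σ[c'·Δl_i + (W_i cosα_i − u_i·Δl_i)·tanφ'] / Σ W_i sinα_i, with Δl_i = b_i / cosα_i.
Slice 1: Δl = 2.8/cos(-3.4°) = 2.805 m; N'_1 = 72·cos(-3.4°) − 4·2.805 = 60.7; c'Δl = 43.76; W sinα = -4.3
Slice 2: Δl = 2.2/cos13.0° = 2.258 m; N'_2 = 131·cos13.0° − 28·2.258 = 64.4; c'Δl = 35.22; W sinα = 29.5
Slice 3: Δl = 2.4/cos29.0° = 2.744 m; N'_3 = 167·cos29.0° − 14·2.744 = 107.6; c'Δl = 42.81; W sinα = 81.0
Slice 4: Δl = 2.2/cos48.2° = 3.301 m; N'_4 = 70·cos48.2° − 4·3.301 = 33.5; c'Δl = 51.49; W sinα = 52.2
Σc'Δl = 173.3 kN/m; ΣN' = 266.2 kN/m; ΣW sinα = 158.3 kN/m
Resisting = 173.3 + 266.2·tan30.2° = 173.3 + 154.9 = 328.2 kN/m
FS = 328.2 / 158.3 = 2.073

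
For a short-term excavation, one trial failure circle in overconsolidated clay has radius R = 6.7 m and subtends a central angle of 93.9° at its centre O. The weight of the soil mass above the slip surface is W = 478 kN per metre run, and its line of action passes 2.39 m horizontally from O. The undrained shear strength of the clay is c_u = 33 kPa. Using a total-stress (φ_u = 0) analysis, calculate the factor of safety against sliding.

FS = 2.13

Taking moments about the centre O, the resisting moment is provided by the undrained shear strength acting along the arc:
Arc length L_a = R·θ = 6.7·(93.9°·π/180) = 6.7·1.6389 = 10.98 m
M_R = c_u·L_a·R = 33·10.98·6.7 = 2427.8 kN·m/m
M_D = W·d = 478·2.39 = 1142.4 kN·m/m
FS = M_R / M_D = 2427.8 / 1142.4 = 2.125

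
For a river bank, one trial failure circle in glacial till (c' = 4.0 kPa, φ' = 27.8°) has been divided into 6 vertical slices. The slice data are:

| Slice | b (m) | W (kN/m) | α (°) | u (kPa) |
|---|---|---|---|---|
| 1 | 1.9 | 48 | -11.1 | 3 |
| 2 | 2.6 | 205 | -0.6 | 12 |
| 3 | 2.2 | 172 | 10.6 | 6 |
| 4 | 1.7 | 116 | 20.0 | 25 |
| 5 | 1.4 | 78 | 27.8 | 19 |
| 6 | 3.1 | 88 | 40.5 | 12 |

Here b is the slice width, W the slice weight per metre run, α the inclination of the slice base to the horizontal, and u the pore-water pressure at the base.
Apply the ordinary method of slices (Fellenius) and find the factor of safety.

FS = 2.06

Ordinary method of slices: FS = Σ[c'·Δl_i + (W_i cosα_i − u_i·Δl_i)·tanφ'] / Σ W_i sinα_i, with Δl_i = b_i / cosα_i.
Slice 1: Δl = 1.9/cos(-11.1°) = 1.936 m; N'_1 = 48·cos(-11.1°) − 3·1.936 = 41.3; c'Δl = 7.74; W sinα = -9.2
Slice 2: Δl = 2.6/cos(-0.6°) = 2.600 m; N'_2 = 205·cos(-0.6°) − 12·2.600 = 173.8; c'Δl = 10.40; W sinα = -2.1
Slice 3: Δl = 2.2/cos10.6° = 2.238 m; N'_3 = 172·cos10.6° − 6·2.238 = 155.6; c'Δl = 8.95; W sinα = 31.6
Slice 4: Δl = 1.7/cos20.0° = 1.809 m; N'_4 = 116·cos20.0° − 25·1.809 = 63.8; c'Δl = 7.24; W sinα = 39.7
Slice 5: Δl = 1.4/cos27.8° = 1.583 m; N'_5 = 78·cos27.8° − 19·1.583 = 38.9; c'Δl = 6.33; W sinα = 36.4
Slice 6: Δl = 3.1/cos40.5° = 4.077 m; N'_6 = 88·cos40.5° − 12·4.077 = 18.0; c'Δl = 16.31; W sinα = 57.2
Σc'Δl = 57.0 kN/m; ΣN' = 491.4 kN/m; ΣW sinα = 153.5 kN/m
Resisting = 57.0 + 491.4·tan27.8° = 57.0 + 259.1 = 316.1 kN/m
FS = 316.1 / 153.5 = 2.060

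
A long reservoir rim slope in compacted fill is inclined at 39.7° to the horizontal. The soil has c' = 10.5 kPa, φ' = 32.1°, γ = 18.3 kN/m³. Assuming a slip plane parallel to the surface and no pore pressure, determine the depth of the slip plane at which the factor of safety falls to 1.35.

z = 1.96 m

Setting FS = 1.35 in FS = [c' + γz cos²β tanφ'] / [γz sinβ cosβ] and solving for z:
z = c' / [γ cosβ (FS·sinβ − cosβ·tanφ')]
  = 10.5 / [18.3·cos39.7°·(1.35·sin39.7° − cos39.7°·tan32.1°)]
  = 10.5 / [18.3·0.7694·(1.35·0.6388 − 0.7694·0.6273)]
  = 10.5 / 5.3461 = 1.964 m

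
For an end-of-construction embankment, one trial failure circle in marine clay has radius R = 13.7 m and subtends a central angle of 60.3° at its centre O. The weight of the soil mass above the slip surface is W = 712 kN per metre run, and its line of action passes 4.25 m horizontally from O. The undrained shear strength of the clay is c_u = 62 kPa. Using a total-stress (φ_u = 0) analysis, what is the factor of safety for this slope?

Taking moments about the centre O, the resisting moment is provided by the undrained shear strength acting along the arc:
Arc length L_a = R·θ = 13.7·(60.3°·π/180) = 13.7·1.0524 = 14.42 m
M_R = c_u·L_a·R = 62·14.42·13.7 = 12246.9 kN·m/m
M_D = W·d = 712·4.25 = 3026.0 kN·m/m
FS = M_R / M_D = 12246.9 / 3026.0 = 4.047

FS = 4.05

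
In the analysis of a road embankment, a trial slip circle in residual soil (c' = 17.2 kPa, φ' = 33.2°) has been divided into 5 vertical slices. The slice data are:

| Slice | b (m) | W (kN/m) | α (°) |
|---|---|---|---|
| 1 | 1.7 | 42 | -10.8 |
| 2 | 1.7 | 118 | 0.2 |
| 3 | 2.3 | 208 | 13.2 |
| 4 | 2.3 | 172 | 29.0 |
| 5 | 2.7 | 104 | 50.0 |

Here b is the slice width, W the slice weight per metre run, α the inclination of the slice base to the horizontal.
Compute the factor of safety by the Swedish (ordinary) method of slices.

FS = 2.93

Ordinary method of slices: FS = Σ[c'·Δl_i + (W_i cosα_i)·tanφ'] / Σ W_i sinα_i, with Δl_i = b_i / cosα_i.
Slice 1: Δl = 1.7/cos(-10.8°) = 1.731 m; N'_1 = 42·cos(-10.8°) = 41.3; c'Δl = 29.77; W sinα = -7.9
Slice 2: Δl = 1.7/cos0.2° = 1.700 m; N'_2 = 118·cos0.2° = 118.0; c'Δl = 29.24; W sinα = 0.4
Slice 3: Δl = 2.3/cos13.2° = 2.362 m; N'_3 = 208·cos13.2° = 202.5; c'Δl = 40.63; W sinα = 47.5
Slice 4: Δl = 2.3/cos29.0° = 2.630 m; N'_4 = 172·cos29.0° = 150.4; c'Δl = 45.23; W sinα = 83.4
Slice 5: Δl = 2.7/cos50.0° = 4.200 m; N'_5 = 104·cos50.0° = 66.8; c'Δl = 72.25; W sinα = 79.7
Σc'Δl = 217.1 kN/m; ΣN' = 579.0 kN/m; ΣW sinα = 203.1 kN/m
Resisting = 217.1 + 579.0·tan33.2° = 217.1 + 378.9 = 596.0 kN/m
FS = 596.0 / 203.1 = 2.935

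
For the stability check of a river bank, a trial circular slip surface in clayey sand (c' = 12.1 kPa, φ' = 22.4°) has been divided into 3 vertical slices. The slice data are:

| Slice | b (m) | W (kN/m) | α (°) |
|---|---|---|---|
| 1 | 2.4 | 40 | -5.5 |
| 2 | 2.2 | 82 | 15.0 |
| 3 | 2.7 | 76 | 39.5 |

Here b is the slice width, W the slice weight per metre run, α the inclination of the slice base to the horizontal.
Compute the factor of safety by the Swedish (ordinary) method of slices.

FS = 2.62

Ordinary method of slices: FS = Σ[c'·Δl_i + (W_i cosα_i)·tanφ'] / Σ W_i sinα_i, with Δl_i = b_i / cosα_i.
Slice 1: Δl = 2.4/cos(-5.5°) = 2.411 m; N'_1 = 40·cos(-5.5°) = 39.8; c'Δl = 29.17; W sinα = -3.8
Slice 2: Δl = 2.2/cos15.0° = 2.278 m; N'_2 = 82·cos15.0° = 79.2; c'Δl = 27.56; W sinα = 21.2
Slice 3: Δl = 2.7/cos39.5° = 3.499 m; N'_3 = 76·cos39.5° = 58.6; c'Δl = 42.34; W sinα = 48.3
Σc'Δl = 99.1 kN/m; ΣN' = 177.7 kN/m; ΣW sinα = 65.7 kN/m
Resisting = 99.1 + 177.7·tan22.4° = 99.1 + 73.2 = 172.3 kN/m
FS = 172.3 / 65.7 = 2.621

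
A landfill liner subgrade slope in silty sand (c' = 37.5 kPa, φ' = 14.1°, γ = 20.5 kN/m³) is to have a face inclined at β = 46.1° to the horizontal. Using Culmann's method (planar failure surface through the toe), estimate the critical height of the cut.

Culmann's analysis gives the critical failure plane at α_cr = (β + φ')/2 = (46.1 + 14.1)/2 = 30.1°, and the critical height
H_c = (4c'/γ) · sinβ cosφ' / [1 − cos(β − φ')]
    = (4·37.5/20.5) · sin46.1°·cos14.1° / [1 − cos(32.0°)]
    = 7.317 · 0.7206·0.9699 / [1 − 0.8480]
    = 7.317 · 0.6988 / 0.1520
    = 33.65 m

H_c = 33.65 m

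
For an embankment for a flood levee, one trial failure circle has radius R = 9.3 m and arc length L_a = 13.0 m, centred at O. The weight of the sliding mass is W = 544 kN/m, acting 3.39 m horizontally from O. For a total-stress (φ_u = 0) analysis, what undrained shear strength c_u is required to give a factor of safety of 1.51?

FS = c_u·L_a·R / (W·d), so c_u = FS·W·d / (L_a·R).
c_u = 1.51·544·3.39 / (13.00·9.3) = 2784.7 / 120.90 = 23.03 kPa

c_u = 23.0 kPa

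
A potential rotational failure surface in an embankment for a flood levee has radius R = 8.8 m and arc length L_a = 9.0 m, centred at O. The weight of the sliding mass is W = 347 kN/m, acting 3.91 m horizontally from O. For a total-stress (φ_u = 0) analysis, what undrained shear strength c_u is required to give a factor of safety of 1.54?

FS = c_u·L_a·R / (W·d), so c_u = FS·W·d / (L_a·R).
c_u = 1.54·347·3.91 / (9.00·8.8) = 2089.4 / 79.20 = 26.38 kPa

c_u = 26.4 kPa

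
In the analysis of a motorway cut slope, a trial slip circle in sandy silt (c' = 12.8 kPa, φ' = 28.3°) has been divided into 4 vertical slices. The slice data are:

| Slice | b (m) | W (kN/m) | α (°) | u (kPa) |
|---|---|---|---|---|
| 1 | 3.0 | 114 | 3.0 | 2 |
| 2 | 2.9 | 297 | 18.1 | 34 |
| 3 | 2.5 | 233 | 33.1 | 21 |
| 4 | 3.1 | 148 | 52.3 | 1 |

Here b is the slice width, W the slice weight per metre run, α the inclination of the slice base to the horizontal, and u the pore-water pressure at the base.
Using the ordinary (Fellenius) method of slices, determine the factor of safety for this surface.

FS = 1.32

Ordinary method of slices: FS = Σ[c'·Δl_i + (W_i cosα_i − u_i·Δl_i)·tanφ'] / Σ W_i sinα_i, with Δl_i = b_i / cosα_i.
Slice 1: Δl = 3.0/cos3.0° = 3.004 m; N'_1 = 114·cos3.0° − 2·3.004 = 107.8; c'Δl = 38.45; W sinα = 6.0
Slice 2: Δl = 2.9/cos18.1° = 3.051 m; N'_2 = 297·cos18.1° − 34·3.051 = 178.6; c'Δl = 39.05; W sinα = 92.3
Slice 3: Δl = 2.5/cos33.1° = 2.984 m; N'_3 = 233·cos33.1° − 21·2.984 = 132.5; c'Δl = 38.20; W sinα = 127.2
Slice 4: Δl = 3.1/cos52.3° = 5.069 m; N'_4 = 148·cos52.3° − 1·5.069 = 85.4; c'Δl = 64.89; W sinα = 117.1
Σc'Δl = 180.6 kN/m; ΣN' = 504.4 kN/m; ΣW sinα = 342.6 kN/m
Resisting = 180.6 + 504.4·tan28.3° = 180.6 + 271.6 = 452.2 kN/m
FS = 452.2 / 342.6 = 1.320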